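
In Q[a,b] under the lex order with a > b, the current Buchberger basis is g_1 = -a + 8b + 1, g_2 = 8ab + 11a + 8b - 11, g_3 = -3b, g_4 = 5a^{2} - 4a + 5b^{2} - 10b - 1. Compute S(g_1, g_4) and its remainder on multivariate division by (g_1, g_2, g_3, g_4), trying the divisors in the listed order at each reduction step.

lcm(LM(g_1), LM(g_4)) = a^{2}.
S = (lcm/LT(g_1))·g_1 − (lcm/LT(g_4))·g_4 = -8ab - \tfrac{1}{5}a - b^{2} + 2b + \tfrac{1}{5}.
Reduce S modulo (g_1, g_2, g_3, g_4) in that order:
  leading term ab: subtract (8b)·g_1 from -8ab - \tfrac{1}{5}a - b^{2} + 2b + \tfrac{1}{5} → -\tfrac{1}{5}a - 65b^{2} - 6b + \tfrac{1}{5}
  leading term a: subtract (\tfrac{1}{5})·g_1 from -\tfrac{1}{5}a - 65b^{2} - 6b + \tfrac{1}{5} → -65b^{2} - \tfrac{38}{5}b
  leading term b^{2}: subtract (\tfrac{65}{3}b)·g_3 from -65b^{2} - \tfrac{38}{5}b → -\tfrac{38}{5}b
  leading term b: subtract (\tfrac{38}{15})·g_3 from -\tfrac{38}{5}b → 0
The remainder is 0, so this S-polynomial contributes no new basis element.
An S-polynomial is built so that the two leading terms cancel; whether anything survives reduction is exactly the Gröbner-basis criterion.

S(g_1, g_4) = -8ab - \tfrac{1}{5}a - b^{2} + 2b + \tfrac{1}{5}; remainder on division = 0.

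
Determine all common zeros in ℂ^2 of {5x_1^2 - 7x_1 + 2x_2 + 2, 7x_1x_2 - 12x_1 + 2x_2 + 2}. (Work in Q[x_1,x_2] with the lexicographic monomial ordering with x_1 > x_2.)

{(0, -1), (39/70 - sqrt(1839)*I/70, 109/98 - sqrt(1839)*I/98), (39/70 + sqrt(1839)*I/70, 109/98 + sqrt(1839)*I/98)}

Compute a lex Gröbner basis by Buchberger's algorithm.
f_1 = 5x_1^2 - 7x_1 + 2x_2 + 2, LT = x_1^2.
f_2 = 7x_1x_2 - 12x_1 + 2x_2 + 2, LT = x_1x_2.

S(f_1,f_2): lcm = x_1^2x_2. S = 12/7x_1^2 - 59/35x_1x_2 - 2/7x_1 + 2/5x_2^2 + 2/5x_2.
  leading term x_1^2: subtract (12/35)·f_1 from 12/7x_1^2 - 59/35x_1x_2 - 2/7x_1 + 2/5x_2^2 + 2/5x_2 → -59/35x_1x_2 + 74/35x_1 + 2/5x_2^2 - 2/7x_2 - 24/35
  leading term x_1x_2: subtract (-59/245)·f_2 from -59/35x_1x_2 + 74/35x_1 + 2/5x_2^2 - 2/7x_2 - 24/35 → -38/49x_1 + 2/5x_2^2 + 48/245x_2 - 10/49
  leading term x_1: no divisor's leading term divides it; move -38/49x_1 to the remainder.
  leading term x_2^2: no divisor's leading term divides it; move 2/5x_2^2 to the remainder.
  leading term x_2: no divisor's leading term divides it; move 48/245x_2 to the remainder.
  leading term 1: no divisor's leading term divides it; move -10/49 to the remainder.
  remainder -38/49x_1 + 2/5x_2^2 + 48/245x_2 - 10/49 ≠ 0; add h_3 = -38/49x_1 + 2/5x_2^2 + 48/245x_2 - 10/49 to the basis.

S(f_2,h_3): lcm = x_1x_2. S = -12/7x_1 + 49/95x_2^3 + 24/95x_2^2 + 3/133x_2 + 2/7.
  leading term x_1: subtract (42/19)·h_3 from -12/7x_1 + 49/95x_2^3 + 24/95x_2^2 + 3/133x_2 + 2/7 → 49/95x_2^3 - 12/19x_2^2 - 39/95x_2 + 14/19
  leading term x_2^3: no divisor's leading term divides it; move 49/95x_2^3 to the remainder.
  leading term x_2^2: no divisor's leading term divides it; move -12/19x_2^2 to the remainder.
  leading term x_2: no divisor's leading term divides it; move -39/95x_2 to the remainder.
  leading term 1: no divisor's leading term divides it; move 14/19 to the remainder.
  remainder 49/95x_2^3 - 12/19x_2^2 - 39/95x_2 + 14/19 ≠ 0; add h_4 = 49/95x_2^3 - 12/19x_2^2 - 39/95x_2 + 14/19 to the basis.

The other S-polynomials (S(f_1,h_3), S(f_1,h_4), S(f_2,h_4), S(h_3,h_4)) all reduce to 0 modulo the current basis, so we have a Gröbner basis.
Inter-reduce: drop elements whose leading term is divisible by another's, tail-reduce, and make monic.
Reduced Gröbner basis: {x_1 - 49/95x_2^2 - 24/95x_2 + 5/19, x_2^3 - 60/49x_2^2 - 39/49x_2 + 10/7}.

Elimination: the polynomial x_2^3 - 60/49x_2^2 - 39/49x_2 + 10/7 lies in the elimination ideal for x_2, so x_2 ∈ {-1, 109/98 - sqrt(1839)*I/98, 109/98 + sqrt(1839)*I/98}. For each such x_2, the remaining basis elements (now univariate) give the rest of the solution.
  x_2 = -1: the earlier basis element becomes x_1 = 0, giving x_1 = 0 — point (0, -1).
  x_2 = 109/98 - sqrt(1839)*I/98: the earlier basis element becomes x_1 - 39/70 + sqrt(1839)*I/70 = 0, giving x_1 = 39/70 - sqrt(1839)*I/70 — point (39/70 - sqrt(1839)*I/70, 109/98 - sqrt(1839)*I/98).
  x_2 = 109/98 + sqrt(1839)*I/98: the earlier basis element becomes x_1 - 39/70 - sqrt(1839)*I/70 = 0, giving x_1 = 39/70 + sqrt(1839)*I/70 — point (39/70 + sqrt(1839)*I/70, 109/98 + sqrt(1839)*I/98).
Each listed point satisfies every original equation (direct substitution).
A lex Gröbner basis triangularizes the system, enabling back-substitution.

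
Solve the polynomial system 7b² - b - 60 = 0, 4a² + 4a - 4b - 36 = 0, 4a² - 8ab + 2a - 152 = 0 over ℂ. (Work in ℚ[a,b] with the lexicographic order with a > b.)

{(-4, 3)}

Compute a lex Gröbner basis by Buchberger's algorithm.
f_1 = 7b² - b - 60, LT = b².
f_2 = 4a² + 4a - 4b - 36, LT = a².
f_3 = 4a² - 8ab + 2a - 152, LT = a².

S(f_2,f_3): lcm = a². S = 2ab + ½a - b + 29.
  reduce S modulo (f_1, f_2, f_3):
  remainder 2ab + ½a - b + 29 ≠ 0; add h_4 = 2ab + ½a - b + 29 to the basis.

S(f_1,h_4): lcm = ab². S = -11/28ab - 60/7a + ½b² - 29/2b.
  reduce S modulo (f_1, f_2, f_3, h_4):
  remainder -949/112a - 117/8b + 559/56 ≠ 0; add h_5 = -949/112a - 117/8b + 559/56 to the basis.

S(f_2,h_4): lcm = a²b. S = -¼a² + 3/2ab - 29/2a - b² - 9b.
  reduce S modulo (f_1, f_2, f_3, h_4, h_5):
  remainder 33931/2044b - 101793/2044 ≠ 0; add h_6 = 33931/2044b - 101793/2044 to the basis.

The other S-polynomials (S(f_1,f_2), S(f_1,f_3), S(f_3,h_4), S(f_1,h_5), S(f_2,h_5), S(f_3,h_5), S(h_4,h_5), S(f_1,h_6), S(f_2,h_6), S(f_3,h_6), S(h_4,h_6), S(h_5,h_6)) all reduce to 0 modulo the current basis, so we have a Gröbner basis.
Inter-reduce: drop elements whose leading term is divisible by another's, tail-reduce, and make monic.
Reduced Gröbner basis: {a + 4, b - 3}.

The lex basis is triangular: the last element involves only b. Solving b - 3 = 0 gives b ∈ {3}; substituting each value into the earlier elements determines the remaining variables.
  b = 3: the earlier basis element becomes a + 4 = 0, giving a = -4 — point (-4, 3).
This is the nonlinear analogue of row-reducing a linear system.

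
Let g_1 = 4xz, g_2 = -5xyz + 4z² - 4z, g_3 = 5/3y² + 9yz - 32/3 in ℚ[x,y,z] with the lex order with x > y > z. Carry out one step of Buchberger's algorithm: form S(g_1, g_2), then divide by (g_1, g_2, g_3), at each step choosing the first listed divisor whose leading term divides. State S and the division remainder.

lcm(LM(g_1), LM(g_2)) = xyz.
S = (lcm/LT(g_1))·g_1 − (lcm/LT(g_2))·g_2 = ⅘z² - ⅘z.
Reduce S modulo (g_1, g_2, g_3) in that order:
  leading term z²: no divisor's leading term divides it; move ⅘z² to the remainder.
  leading term z: no divisor's leading term divides it; move -⅘z to the remainder.
The remainder ⅘z² - ⅘z is nonzero, so it would be added as the next basis element.

S(g_1, g_2) = ⅘z² - ⅘z; remainder on division = ⅘z² - ⅘z.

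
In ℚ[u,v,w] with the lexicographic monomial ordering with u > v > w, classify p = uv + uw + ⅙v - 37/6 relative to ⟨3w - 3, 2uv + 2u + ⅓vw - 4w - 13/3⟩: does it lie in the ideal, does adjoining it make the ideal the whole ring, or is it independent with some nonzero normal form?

Adjoining uv + uw + ⅙v - 37/6 makes the ideal the whole ring: the system is inconsistent.

First compute the reduced Gröbner basis of I by Buchberger's algorithm.
f_1 = 3w - 3, LT = w.
f_2 = 2uv + 2u + ⅓vw - 4w - 13/3, LT = uv.

The S-polynomials (S(f_1,f_2)) all reduce to 0 modulo the current basis, so we have a Gröbner basis.
Inter-reduce: drop elements whose leading term is divisible by another's, tail-reduce, and make monic.
Reduced Gröbner basis: {uv + u + ⅙v - 25/6, w - 1}.
Label its elements g_1 = uv + u + ⅙v - 25/6, g_2 = w - 1.

Reduce p = uv + uw + ⅙v - 37/6 modulo G:
  leading term uv: subtract (1)·g_1 from uv + uw + ⅙v - 37/6 → uw - u - 2
  leading term uw: subtract (u)·g_2 from uw - u - 2 → -2
  leading term 1: no divisor's leading term divides it; move -2 to the remainder.
  normal form = -2.
The normal form is nonzero, so p ∉ I. Since p minus its normal form lies in I, I + (p) = I + (r) where r = -2; decide whether this ideal is the whole ring.
Here r = -2 is a nonzero constant, hence a unit: 1 ∈ I + (p), the Gröbner basis of I + (p) is {1}, and the enlarged system has no common solution — adjoining p is inconsistent.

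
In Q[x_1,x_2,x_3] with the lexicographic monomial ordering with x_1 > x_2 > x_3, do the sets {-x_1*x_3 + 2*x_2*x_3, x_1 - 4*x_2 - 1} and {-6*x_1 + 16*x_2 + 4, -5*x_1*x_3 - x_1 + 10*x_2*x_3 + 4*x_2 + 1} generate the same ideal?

No, the ideals differ.

Two ideals are equal iff their reduced Gröbner bases coincide (the reduced basis is unique for a fixed ordering).
Buchberger on the first generating set:
f_1 = -x_1*x_3 + 2*x_2*x_3, LT = x_1*x_3.
f_2 = x_1 - 4*x_2 - 1, LT = x_1.

S(f_1,f_2): lcm = x_1*x_3. S = 2*x_2*x_3 + x_3.
  leading term x_2*x_3: no divisor's leading term divides it; move 2*x_2*x_3 to the remainder.
  leading term x_3: no divisor's leading term divides it; move x_3 to the remainder.
  remainder 2*x_2*x_3 + x_3 ≠ 0; add g_3 = 2*x_2*x_3 + x_3 to the basis.

The other S-polynomials (S(f_1,g_3), S(f_2,g_3)) all reduce to 0 modulo the current basis, so we have a Gröbner basis.
Inter-reduce: drop elements whose leading term is divisible by another's, tail-reduce, and make monic.
Reduced Gröbner basis: {x_1 - 4*x_2 - 1, x_2*x_3 + 1/2*x_3}.

Buchberger on the second generating set:
h_1 = -6*x_1 + 16*x_2 + 4, LT = x_1.
h_2 = -5*x_1*x_3 - x_1 + 10*x_2*x_3 + 4*x_2 + 1, LT = x_1*x_3.

S(h_1,h_2): lcm = x_1*x_3. S = -1/5*x_1 - 2/3*x_2*x_3 + 4/5*x_2 - 2/3*x_3 + 1/5.
  leading term x_1: subtract (1/30)·h_1 from -1/5*x_1 - 2/3*x_2*x_3 + 4/5*x_2 - 2/3*x_3 + 1/5 → -2/3*x_2*x_3 + 4/15*x_2 - 2/3*x_3 + 1/15
  leading term x_2*x_3: no divisor's leading term divides it; move -2/3*x_2*x_3 to the remainder.
  leading term x_2: no divisor's leading term divides it; move 4/15*x_2 to the remainder.
  leading term x_3: no divisor's leading term divides it; move -2/3*x_3 to the remainder.
  leading term 1: no divisor's leading term divides it; move 1/15 to the remainder.
  remainder -2/3*x_2*x_3 + 4/15*x_2 - 2/3*x_3 + 1/15 ≠ 0; add k_3 = -2/3*x_2*x_3 + 4/15*x_2 - 2/3*x_3 + 1/15 to the basis.

The other S-polynomials (S(h_1,k_3), S(h_2,k_3)) all reduce to 0 modulo the current basis, so we have a Gröbner basis.
Inter-reduce: drop elements whose leading term is divisible by another's, tail-reduce, and make monic.
Reduced Gröbner basis: {x_1 - 8/3*x_2 - 2/3, x_2*x_3 - 2/5*x_2 + x_3 - 1/10}.

Since the reduced bases disagree, the two ideals are not the same.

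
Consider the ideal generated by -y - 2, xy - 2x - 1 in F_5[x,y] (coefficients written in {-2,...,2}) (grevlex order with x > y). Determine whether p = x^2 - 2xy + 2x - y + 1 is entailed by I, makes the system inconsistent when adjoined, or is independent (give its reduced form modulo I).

First compute the reduced Gröbner basis of I by Buchberger's algorithm.
f_1 = -y - 2, LT = y.
f_2 = xy - 2x - 1, LT = xy.

S(f_1,f_2): lcm = xy. S = -x + 1.
  leading term x: no divisor's leading term divides it; move -x to the remainder.
  leading term 1: no divisor's leading term divides it; move 1 to the remainder.
  remainder -x + 1 ≠ 0; add h_3 = -x + 1 to the basis.

The other S-polynomials (S(f_1,h_3), S(f_2,h_3)) all reduce to 0 modulo the current basis, so we have a Gröbner basis.
Inter-reduce: drop elements whose leading term is divisible by another's, tail-reduce, and make monic.
Reduced Gröbner basis: {x - 1, y + 2}.
Label its elements g_1 = x - 1, g_2 = y + 2.

Reduce p = x^2 - 2xy + 2x - y + 1 modulo G:
  leading term x^2: subtract (x)·g_1 from x^2 - 2xy + 2x - y + 1 → -2xy - 2x - y + 1
  leading term xy: subtract (-2y)·g_1 from -2xy - 2x - y + 1 → -2x + 2y + 1
  leading term x: subtract (-2)·g_1 from -2x + 2y + 1 → 2y - 1
  leading term y: subtract (2)·g_2 from 2y - 1 → 0
  normal form = 0.
Since the normal form is 0, p ∈ I.

x^2 - 2xy + 2x - y + 1 lies in I (it reduces to 0).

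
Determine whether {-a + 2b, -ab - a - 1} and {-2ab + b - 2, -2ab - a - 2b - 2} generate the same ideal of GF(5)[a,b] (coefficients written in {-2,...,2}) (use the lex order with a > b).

Yes, the ideals are equal.

Equality of ideals is decidable: compute both reduced Gröbner bases (unique for the ordering) and check whether they agree.
Buchberger on the first generating set:
f_1 = -a + 2b, LT = a.
f_2 = -ab - a - 1, LT = ab.

S(f_1,f_2): lcm = ab. S = -a - 2b^{2} - 1.
  leading term a: subtract (1)·f_1 from -a - 2b^{2} - 1 → -2b^{2} - 2b - 1
  leading term b^{2}: no divisor's leading term divides it; move -2b^{2} to the remainder.
  leading term b: no divisor's leading term divides it; move -2b to the remainder.
  leading term 1: no divisor's leading term divides it; move -1 to the remainder.
  remainder -2b^{2} - 2b - 1 ≠ 0; add g_3 = -2b^{2} - 2b - 1 to the basis.

S(f_1,g_3): leading monomials are coprime, so the S-polynomial reduces to 0 (Buchberger's first criterion).
S(f_2,g_3): lcm = ab^{2}. S = 2a + b.
  leading term a: subtract (-2)·f_1 from 2a + b → 0
  remainder 0.

Every S-polynomial of the final basis reduces to 0, so we have a Gröbner basis.
Inter-reduce: drop elements whose leading term is divisible by another's, tail-reduce, and make monic.
Reduced Gröbner basis: {a - 2b, b^{2} + b - 2}.

Buchberger on the second generating set:
h_1 = -2ab + b - 2, LT = ab.
h_2 = -2ab - a - 2b - 2, LT = ab.

S(h_1,h_2): lcm = ab. S = 2a + b.
  leading term a: no divisor's leading term divides it; move 2a to the remainder.
  leading term b: no divisor's leading term divides it; move b to the remainder.
  remainder 2a + b ≠ 0; add k_3 = 2a + b to the basis.

S(h_1,k_3): lcm = ab. S = 2b^{2} + 2b + 1.
  leading term b^{2}: no divisor's leading term divides it; move 2b^{2} to the remainder.
  leading term b: no divisor's leading term divides it; move 2b to the remainder.
  leading term 1: no divisor's leading term divides it; move 1 to the remainder.
  remainder 2b^{2} + 2b + 1 ≠ 0; add k_4 = 2b^{2} + 2b + 1 to the basis.

S(h_2,k_3): lcm = ab. S = -2a + 2b^{2} + b + 1.
  leading term a: subtract (-1)·k_3 from -2a + 2b^{2} + b + 1 → 2b^{2} + 2b + 1
  leading term b^{2}: subtract (1)·k_4 from 2b^{2} + 2b + 1 → 0
  remainder 0.

S(h_1,k_4): lcm = ab^{2}. S = -ab + 2a + 2b^{2} + b.
  leading term ab: subtract (-2)·h_1 from -ab + 2a + 2b^{2} + b → 2a + 2b^{2} - 2b + 1
  leading term a: subtract (1)·k_3 from 2a + 2b^{2} - 2b + 1 → 2b^{2} + 2b + 1
  leading term b^{2}: subtract (1)·k_4 from 2b^{2} + 2b + 1 → 0
  remainder 0.

S(h_2,k_4): lcm = ab^{2}. S = 2ab + 2a + b^{2} + b.
  leading term ab: subtract (-1)·h_1 from 2ab + 2a + b^{2} + b → 2a + b^{2} + 2b - 2
  leading term a: subtract (1)·k_3 from 2a + b^{2} + 2b - 2 → b^{2} + b - 2
  leading term b^{2}: subtract (-2)·k_4 from b^{2} + b - 2 → 0
  remainder 0.

S(k_3,k_4): leading monomials are coprime, so the S-polynomial reduces to 0 (Buchberger's first criterion).
Every S-polynomial of the final basis reduces to 0, so we have a Gröbner basis.
Inter-reduce: drop elements whose leading term is divisible by another's, tail-reduce, and make monic.
Reduced Gröbner basis: {a - 2b, b^{2} + b - 2}.

Same reduced basis, so the two generating sets span the same ideal.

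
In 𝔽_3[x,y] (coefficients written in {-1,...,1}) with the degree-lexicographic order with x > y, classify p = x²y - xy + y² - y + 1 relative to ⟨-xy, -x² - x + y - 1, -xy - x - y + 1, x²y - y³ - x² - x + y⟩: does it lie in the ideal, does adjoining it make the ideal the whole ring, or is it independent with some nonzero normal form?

First compute the reduced Gröbner basis of I by Buchberger's algorithm.
f_1 = -xy, LT = xy.
f_2 = -x² - x + y - 1, LT = x².
f_3 = -xy - x - y + 1, LT = xy.
f_4 = x²y - y³ - x² - x + y, LT = x²y.

S(f_1,f_2): lcm = x²y. S = -xy + y² - y.
  reduce S modulo (f_1, f_2, f_3, f_4):
  remainder y² - y ≠ 0; add h_5 = y² - y to the basis.

S(f_1,f_3): lcm = xy. S = -x - y + 1.
  reduce S modulo (f_1, f_2, f_3, f_4, h_5):
  remainder -x - y + 1 ≠ 0; add h_6 = -x - y + 1 to the basis.

S(f_1,f_4): lcm = x²y. S = y³ + x² + x - y.
  reduce S modulo (f_1, f_2, f_3, f_4, h_5, h_6):
  remainder y - 1 ≠ 0; add h_7 = y - 1 to the basis.

The other S-polynomials (S(f_2,f_3), S(f_2,f_4), S(f_3,f_4), S(f_1,h_5), S(f_2,h_5), S(f_3,h_5), S(f_4,h_5), S(f_1,h_6), S(f_2,h_6), S(f_3,h_6), S(f_4,h_6), S(h_5,h_6), S(f_1,h_7), S(f_2,h_7), S(f_3,h_7), S(f_4,h_7), S(h_5,h_7), S(h_6,h_7)) all reduce to 0 modulo the current basis, so we have a Gröbner basis.
Inter-reduce: drop elements whose leading term is divisible by another's, tail-reduce, and make monic.
Reduced Gröbner basis: {x, y - 1}.
Label its elements g_1 = x, g_2 = y - 1.

Reduce p = x²y - xy + y² - y + 1 modulo G:
  leading term x²y: subtract (xy)·g_1 from x²y - xy + y² - y + 1 → -xy + y² - y + 1
  leading term xy: subtract (-y)·g_1 from -xy + y² - y + 1 → y² - y + 1
  leading term y²: subtract (y)·g_2 from y² - y + 1 → 1
  leading term 1: no divisor's leading term divides it; move 1 to the remainder.
  normal form = 1.
The normal form is nonzero, so p ∉ I. Since p minus its normal form lies in I, I + (p) = I + (r) where r = 1; decide whether this ideal is the whole ring.
Here r = 1 is a nonzero constant, hence a unit: 1 ∈ I + (p), the Gröbner basis of I + (p) is {1}, and the enlarged system has no common solution — adjoining p is inconsistent.

The remainder on division by a Gröbner basis is unique — it is the normal form.

Adjoining x²y - xy + y² - y + 1 makes the ideal the whole ring: the system is inconsistent.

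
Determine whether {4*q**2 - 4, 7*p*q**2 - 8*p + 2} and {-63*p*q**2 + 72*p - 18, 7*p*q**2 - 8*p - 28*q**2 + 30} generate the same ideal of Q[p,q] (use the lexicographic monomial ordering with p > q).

Since reduced Gröbner bases are canonical representatives of ideals under a given ordering, it suffices to compute and compare them.
Buchberger on the first generating set:
f_1 = 4*q**2 - 4, LT = q**2.
f_2 = 7*p*q**2 - 8*p + 2, LT = p*q**2.

S(f_1,f_2): lcm = p*q**2. S = 1/7*p - 2/7.
  leading term p: no divisor's leading term divides it; move 1/7*p to the remainder.
  leading term 1: no divisor's leading term divides it; move -2/7 to the remainder.
  remainder 1/7*p - 2/7 ≠ 0; add g_3 = 1/7*p - 2/7 to the basis.

The other S-polynomials (S(f_1,g_3), S(f_2,g_3)) all reduce to 0 modulo the current basis, so we have a Gröbner basis.
Inter-reduce: drop elements whose leading term is divisible by another's, tail-reduce, and make monic.
Reduced Gröbner basis: {p - 2, q**2 - 1}.

Buchberger on the second generating set:
h_1 = -63*p*q**2 + 72*p - 18, LT = p*q**2.
h_2 = 7*p*q**2 - 8*p - 28*q**2 + 30, LT = p*q**2.

S(h_1,h_2): lcm = p*q**2. S = 4*q**2 - 4.
  leading term q**2: no divisor's leading term divides it; move 4*q**2 to the remainder.
  leading term 1: no divisor's leading term divides it; move -4 to the remainder.
  remainder 4*q**2 - 4 ≠ 0; add k_3 = 4*q**2 - 4 to the basis.

S(h_1,k_3): lcm = p*q**2. S = -1/7*p + 2/7.
  leading term p: no divisor's leading term divides it; move -1/7*p to the remainder.
  leading term 1: no divisor's leading term divides it; move 2/7 to the remainder.
  remainder -1/7*p + 2/7 ≠ 0; add k_4 = -1/7*p + 2/7 to the basis.

The other S-polynomials (S(h_2,k_3), S(h_1,k_4), S(h_2,k_4), S(k_3,k_4)) all reduce to 0 modulo the current basis, so we have a Gröbner basis.
Inter-reduce: drop elements whose leading term is divisible by another's, tail-reduce, and make monic.
Reduced Gröbner basis: {p - 2, q**2 - 1}.

The two bases agree; hence the ideals are identical.

Yes, the ideals are equal.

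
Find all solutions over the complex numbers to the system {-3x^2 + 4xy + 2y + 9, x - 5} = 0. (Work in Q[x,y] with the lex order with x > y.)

Compute a lex Gröbner basis by Buchberger's algorithm.
f_1 = -3x^2 + 4xy + 2y + 9, LT = x^2.
f_2 = x - 5, LT = x.

S(f_1,f_2): lcm = x^2. S = -4/3xy + 5x - 2/3y - 3.
  leading term xy: subtract (-4/3y)·f_2 from -4/3xy + 5x - 2/3y - 3 → 5x - 22/3y - 3
  leading term x: subtract (5)·f_2 from 5x - 22/3y - 3 → -22/3y + 22
  leading term y: no divisor's leading term divides it; move -22/3y to the remainder.
  leading term 1: no divisor's leading term divides it; move 22 to the remainder.
  remainder -22/3y + 22 ≠ 0; add h_3 = -22/3y + 22 to the basis.

The other S-polynomials (S(f_1,h_3), S(f_2,h_3)) all reduce to 0 modulo the current basis, so we have a Gröbner basis.
Inter-reduce: drop elements whose leading term is divisible by another's, tail-reduce, and make monic.
Reduced Gröbner basis: {x - 5, y - 3}.

Since the basis is lex-ordered, y - 3 is univariate in y. Its roots are {3}. Back-substituting each root into the other basis elements fixes the other coordinates.
  y = 3: the earlier basis element becomes x - 5 = 0, giving x = 5 — point (5, 3).
A lex Gröbner basis triangularizes the system, enabling back-substitution.

{(5, 3)}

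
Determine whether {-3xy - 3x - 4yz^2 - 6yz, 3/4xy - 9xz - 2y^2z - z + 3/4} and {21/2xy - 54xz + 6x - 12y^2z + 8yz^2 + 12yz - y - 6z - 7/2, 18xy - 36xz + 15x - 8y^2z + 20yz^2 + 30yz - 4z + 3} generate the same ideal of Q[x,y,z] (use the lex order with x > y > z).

For a fixed monomial order, each ideal has a unique reduced Gröbner basis; comparing bases decides equality.
Buchberger on the first generating set:
f_1 = -3xy - 3x - 4yz^2 - 6yz, LT = xy.
f_2 = 3/4xy - 9xz - 2y^2z - z + 3/4, LT = xy.

S(f_1,f_2): lcm = xy. S = 12xz + x + 8/3y^2z + 4/3yz^2 + 2yz + 4/3z - 1.
  reduce S modulo (f_1, f_2):
  remainder 12xz + x + 8/3y^2z + 4/3yz^2 + 2yz + 4/3z - 1 ≠ 0; add g_3 = 12xz + x + 8/3y^2z + 4/3yz^2 + 2yz + 4/3z - 1 to the basis.

S(f_1,g_3): lcm = xyz. S = -1/12xy + xz - 2/9y^3z - 1/9y^2z^2 - 1/6y^2z + 4/3yz^3 + 2yz^2 - 1/9yz + 1/12y.
  reduce S modulo (f_1, f_2, g_3):
  remainder -2/9y^3z - 1/9y^2z^2 - 7/18y^2z + 4/3yz^3 + 2yz^2 - 1/9yz + 1/12y - 1/9z + 1/12 ≠ 0; add g_4 = -2/9y^3z - 1/9y^2z^2 - 7/18y^2z + 4/3yz^3 + 2yz^2 - 1/9yz + 1/12y - 1/9z + 1/12 to the basis.

The other S-polynomials (S(f_2,g_3), S(f_1,g_4), S(f_2,g_4), S(g_3,g_4)) all reduce to 0 modulo the current basis, so we have a Gröbner basis.
Inter-reduce: drop elements whose leading term is divisible by another's, tail-reduce, and make monic.
Reduced Gröbner basis: {xy + x + 4/3yz^2 + 2yz, xz + 1/12x + 2/9y^2z + 1/9yz^2 + 1/6yz + 1/9z - 1/12, y^3z + 1/2y^2z^2 + 7/4y^2z - 6yz^3 - 9yz^2 + 1/2yz - 3/8y + 1/2z - 3/8}.

Buchberger on the second generating set:
h_1 = 21/2xy - 54xz + 6x - 12y^2z + 8yz^2 + 12yz - y - 6z - 7/2, LT = xy.
h_2 = 18xy - 36xz + 15x - 8y^2z + 20yz^2 + 30yz - 4z + 3, LT = xy.

S(h_1,h_2): lcm = xy. S = -22/7xz - 11/42x - 44/63y^2z - 22/63yz^2 - 11/21yz - 2/21y - 22/63z - 1/2.
  reduce S modulo (h_1, h_2):
  remainder -22/7xz - 11/42x - 44/63y^2z - 22/63yz^2 - 11/21yz - 2/21y - 22/63z - 1/2 ≠ 0; add k_3 = -22/7xz - 11/42x - 44/63y^2z - 22/63yz^2 - 11/21yz - 2/21y - 22/63z - 1/2 to the basis.

S(h_1,k_3): lcm = xyz. S = -1/12xy - 36/7xz^2 + 4/7xz - 2/9y^3z - 79/63y^2z^2 - 1/6y^2z - 1/33y^2 + 16/21yz^3 + 8/7yz^2 - 13/63yz - 7/44y - 4/7z^2 - 1/3z.
  reduce S modulo (h_1, h_2, k_3):
  remainder -2/9y^3z - 1/9y^2z^2 - 7/18y^2z - 1/33y^2 + 4/3yz^3 + 2yz^2 - 5/99yz - 73/396y + 37/99z - 47/396 ≠ 0; add k_4 = -2/9y^3z - 1/9y^2z^2 - 7/18y^2z - 1/33y^2 + 4/3yz^3 + 2yz^2 - 5/99yz - 73/396y + 37/99z - 47/396 to the basis.

The other S-polynomials (S(h_2,k_3), S(h_1,k_4), S(h_2,k_4), S(k_3,k_4)) all reduce to 0 modulo the current basis, so we have a Gröbner basis.
Inter-reduce: drop elements whose leading term is divisible by another's, tail-reduce, and make monic.
Reduced Gröbner basis: {xy + x + 4/3yz^2 + 2yz + 2/33y + 16/33, xz + 1/12x + 2/9y^2z + 1/9yz^2 + 1/6yz + 1/33y + 1/9z + 7/44, y^3z + 1/2y^2z^2 + 7/4y^2z + 3/22y^2 - 6yz^3 - 9yz^2 + 5/22yz + 73/88y - 37/22z + 47/88}.

The bases are distinct; the ideals are different.

No, the ideals differ.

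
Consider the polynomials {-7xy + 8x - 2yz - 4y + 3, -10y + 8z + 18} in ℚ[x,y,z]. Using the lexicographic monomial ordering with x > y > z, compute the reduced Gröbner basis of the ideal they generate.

f_1 = -7xy + 8x - 2yz - 4y + 3, LT = xy.
f_2 = -10y + 8z + 18, LT = y.

S(f_1,f_2): lcm = xy. S = ⅘xz + 23/35x + 2/7yz + 4/7y - 3/7.
  leading term xz: no divisor's leading term divides it; move ⅘xz to the remainder.
  leading term x: no divisor's leading term divides it; move 23/35x to the remainder.
  leading term yz: subtract (-1/35z)·f_2 from 2/7yz + 4/7y - 3/7 → 4/7y + 8/35z² + 18/35z - 3/7
  leading term y: subtract (-2/35)·f_2 from 4/7y + 8/35z² + 18/35z - 3/7 → 8/35z² + 34/35z + ⅗
  leading term z²: no divisor's leading term divides it; move 8/35z² to the remainder.
  leading term z: no divisor's leading term divides it; move 34/35z to the remainder.
  leading term 1: no divisor's leading term divides it; move ⅗ to the remainder.
  remainder ⅘xz + 23/35x + 8/35z² + 34/35z + ⅗ ≠ 0; add g_3 = ⅘xz + 23/35x + 8/35z² + 34/35z + ⅗ to the basis.

The other S-polynomials (S(f_1,g_3), S(f_2,g_3)) all reduce to 0 modulo the current basis, so we have a Gröbner basis.
Inter-reduce: drop elements whose leading term is divisible by another's, tail-reduce, and make monic.

G = {xz + 23/28x + 2/7z² + 17/14z + ¾, y - ⅘z - 9/5}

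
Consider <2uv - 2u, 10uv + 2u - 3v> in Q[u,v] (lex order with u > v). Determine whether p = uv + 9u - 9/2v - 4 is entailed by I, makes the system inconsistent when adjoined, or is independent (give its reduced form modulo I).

First compute the reduced Gröbner basis of I by Buchberger's algorithm.
f_1 = 2uv - 2u, LT = uv.
f_2 = 10uv + 2u - 3v, LT = uv.

S(f_1,f_2): lcm = uv. S = -6/5u + 3/10v.
  leading term u: no divisor's leading term divides it; move -6/5u to the remainder.
  leading term v: no divisor's leading term divides it; move 3/10v to the remainder.
  remainder -6/5u + 3/10v ≠ 0; add h_3 = -6/5u + 3/10v to the basis.

S(f_1,h_3): lcm = uv. S = -u + 1/4v^2.
  leading term u: subtract (5/6)·h_3 from -u + 1/4v^2 → 1/4v^2 - 1/4v
  leading term v^2: no divisor's leading term divides it; move 1/4v^2 to the remainder.
  leading term v: no divisor's leading term divides it; move -1/4v to the remainder.
  remainder 1/4v^2 - 1/4v ≠ 0; add h_4 = 1/4v^2 - 1/4v to the basis.

The other S-polynomials (S(f_2,h_3), S(f_1,h_4), S(f_2,h_4), S(h_3,h_4)) all reduce to 0 modulo the current basis, so we have a Gröbner basis.
Inter-reduce: drop elements whose leading term is divisible by another's, tail-reduce, and make monic.
Reduced Gröbner basis: {u - 1/4v, v^2 - v}.
Label its elements g_1 = u - 1/4v, g_2 = v^2 - v.

Reduce p = uv + 9u - 9/2v - 4 modulo G:
  leading term uv: subtract (v)·g_1 from uv + 9u - 9/2v - 4 → 9u + 1/4v^2 - 9/2v - 4
  leading term u: subtract (9)·g_1 from 9u + 1/4v^2 - 9/2v - 4 → 1/4v^2 - 9/4v - 4
  leading term v^2: subtract (1/4)·g_2 from 1/4v^2 - 9/4v - 4 → -2v - 4
  leading term v: no divisor's leading term divides it; move -2v to the remainder.
  leading term 1: no divisor's leading term divides it; move -4 to the remainder.
  normal form = -2v - 4.
The normal form is nonzero, so p ∉ I. Since p minus its normal form lies in I, I + (p) = I + (r) where r = -2v - 4; decide whether this ideal is the whole ring.
Run Buchberger on G together with r (pairs among the g_i already reduce to 0 since G is a Gröbner basis):
g_1 = u - 1/4v, LT = u.
g_2 = v^2 - v, LT = v^2.
r = -2v - 4, LT = v.

S(g_2,r): lcm = v^2. S = -3v.
  leading term v: subtract (3/2)·r from -3v → 6
  leading term 1: no divisor's leading term divides it; move 6 to the remainder.
  remainder 6 ≠ 0; add m_4 = 6 to the basis.

The other S-polynomials (S(g_1,g_2), S(g_1,r), S(g_1,m_4), S(g_2,m_4), S(r,m_4)) all reduce to 0 modulo the current basis, so we have a Gröbner basis.
Inter-reduce: drop elements whose leading term is divisible by another's, tail-reduce, and make monic.
Reduced Gröbner basis: {1}.
The reduced Gröbner basis of I + (p) is {1}: the ideal is the whole ring, so the enlarged system has no common solution — adjoining p is inconsistent.

Adjoining uv + 9u - 9/2v - 4 makes the ideal the whole ring: the system is inconsistent.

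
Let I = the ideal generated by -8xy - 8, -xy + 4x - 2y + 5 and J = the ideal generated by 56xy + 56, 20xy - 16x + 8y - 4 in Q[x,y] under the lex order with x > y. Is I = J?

Yes, the ideals are equal.

Since reduced Gröbner bases are canonical representatives of ideals under a given ordering, it suffices to compute and compare them.
Buchberger on the first generating set:
f_1 = -8xy - 8, LT = xy.
f_2 = -xy + 4x - 2y + 5, LT = xy.

S(f_1,f_2): lcm = xy. S = 4x - 2y + 6.
  reduce S modulo (f_1, f_2):
  remainder 4x - 2y + 6 ≠ 0; add g_3 = 4x - 2y + 6 to the basis.

S(f_1,g_3): lcm = xy. S = \tfrac{1}{2}y^{2} - \tfrac{3}{2}y + 1.
  reduce S modulo (f_1, f_2, g_3):
  remainder \tfrac{1}{2}y^{2} - \tfrac{3}{2}y + 1 ≠ 0; add g_4 = \tfrac{1}{2}y^{2} - \tfrac{3}{2}y + 1 to the basis.

The other S-polynomials (S(f_2,g_3), S(f_1,g_4), S(f_2,g_4), S(g_3,g_4)) all reduce to 0 modulo the current basis, so we have a Gröbner basis.
Inter-reduce: drop elements whose leading term is divisible by another's, tail-reduce, and make monic.
Reduced Gröbner basis: {x - \tfrac{1}{2}y + \tfrac{3}{2}, y^{2} - 3y + 2}.

Buchberger on the second generating set:
h_1 = 56xy + 56, LT = xy.
h_2 = 20xy - 16x + 8y - 4, LT = xy.

S(h_1,h_2): lcm = xy. S = \tfrac{4}{5}x - \tfrac{2}{5}y + \tfrac{6}{5}.
  reduce S modulo (h_1, h_2):
  remainder \tfrac{4}{5}x - \tfrac{2}{5}y + \tfrac{6}{5} ≠ 0; add k_3 = \tfrac{4}{5}x - \tfrac{2}{5}y + \tfrac{6}{5} to the basis.

S(h_1,k_3): lcm = xy. S = \tfrac{1}{2}y^{2} - \tfrac{3}{2}y + 1.
  reduce S modulo (h_1, h_2, k_3):
  remainder \tfrac{1}{2}y^{2} - \tfrac{3}{2}y + 1 ≠ 0; add k_4 = \tfrac{1}{2}y^{2} - \tfrac{3}{2}y + 1 to the basis.

The other S-polynomials (S(h_2,k_3), S(h_1,k_4), S(h_2,k_4), S(k_3,k_4)) all reduce to 0 modulo the current basis, so we have a Gröbner basis.
Inter-reduce: drop elements whose leading term is divisible by another's, tail-reduce, and make monic.
Reduced Gröbner basis: {x - \tfrac{1}{2}y + \tfrac{3}{2}, y^{2} - 3y + 2}.

The two bases agree; hence the ideals are identical.
The same test decides containment: I ⊆ J iff every generator of I reduces to 0 modulo a Gröbner basis of J.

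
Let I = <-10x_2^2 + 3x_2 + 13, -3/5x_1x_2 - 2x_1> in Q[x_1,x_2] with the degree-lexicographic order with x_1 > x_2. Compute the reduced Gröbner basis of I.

G = {x_2^2 - 3/10x_2 - 13/10, x_1}

f_1 = -10x_2^2 + 3x_2 + 13, LT = x_2^2.
f_2 = -3/5x_1x_2 - 2x_1, LT = x_1x_2.

S(f_1,f_2): lcm = x_1x_2^2. S = -109/30x_1x_2 - 13/10x_1.
  reduce S modulo (f_1, f_2):
  remainder 973/90x_1 ≠ 0; add g_3 = 973/90x_1 to the basis.

The other S-polynomials (S(f_1,g_3), S(f_2,g_3)) all reduce to 0 modulo the current basis, so we have a Gröbner basis.
Inter-reduce: drop elements whose leading term is divisible by another's, tail-reduce, and make monic.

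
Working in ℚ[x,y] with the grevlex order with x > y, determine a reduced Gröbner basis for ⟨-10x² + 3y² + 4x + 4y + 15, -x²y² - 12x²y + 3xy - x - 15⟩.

f_1 = -10x² + 3y² + 4x + 4y + 15, LT = x².
f_2 = -x²y² - 12x²y + 3xy - x - 15, LT = x²y².

S(f_1,f_2): lcm = x²y². S = -3/10y⁴ - 12x²y - ⅖xy² - ⅖y³ + 3xy - 3/2y² - x - 15.
  leading term y⁴: no divisor's leading term divides it; move -3/10y⁴ to the remainder.
  leading term x²y: subtract (6/5y)·f_1 from -12x²y - ⅖xy² - ⅖y³ + 3xy - 3/2y² - x - 15 → -⅖xy² - 4y³ - 9/5xy - 63/10y² - x - 18y - 15
  leading term xy²: no divisor's leading term divides it; move -⅖xy² to the remainder.
  leading term y³: no divisor's leading term divides it; move -4y³ to the remainder.
  leading term xy: no divisor's leading term divides it; move -9/5xy to the remainder.
  leading term y²: no divisor's leading term divides it; move -63/10y² to the remainder.
  leading term x: no divisor's leading term divides it; move -x to the remainder.
  leading term y: no divisor's leading term divides it; move -18y to the remainder.
  leading term 1: no divisor's leading term divides it; move -15 to the remainder.
  remainder -3/10y⁴ - ⅖xy² - 4y³ - 9/5xy - 63/10y² - x - 18y - 15 ≠ 0; add g_3 = -3/10y⁴ - ⅖xy² - 4y³ - 9/5xy - 63/10y² - x - 18y - 15 to the basis.

The other S-polynomials (S(f_1,g_3), S(f_2,g_3)) all reduce to 0 modulo the current basis, so we have a Gröbner basis.
Inter-reduce: drop elements whose leading term is divisible by another's, tail-reduce, and make monic.

G = {y⁴ + 4/3xy² + 40/3y³ + 6xy + 21y² + 10/3x + 60y + 50, x² - 3/10y² - ⅖x - ⅖y - 3/2}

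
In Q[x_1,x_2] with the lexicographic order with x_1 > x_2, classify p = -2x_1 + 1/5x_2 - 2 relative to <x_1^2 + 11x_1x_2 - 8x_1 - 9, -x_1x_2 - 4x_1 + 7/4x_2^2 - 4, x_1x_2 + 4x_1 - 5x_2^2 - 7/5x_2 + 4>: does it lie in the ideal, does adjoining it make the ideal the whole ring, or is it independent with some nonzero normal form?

-2x_1 + 1/5x_2 - 2 lies in I (it reduces to 0).

First compute the reduced Gröbner basis of I by Buchberger's algorithm.
f_1 = x_1^2 + 11x_1x_2 - 8x_1 - 9, LT = x_1^2.
f_2 = -x_1x_2 - 4x_1 + 7/4x_2^2 - 4, LT = x_1x_2.
f_3 = x_1x_2 + 4x_1 - 5x_2^2 - 7/5x_2 + 4, LT = x_1x_2.

S(f_1,f_2): lcm = x_1^2x_2. S = -4x_1^2 + 51/4x_1x_2^2 - 8x_1x_2 - 4x_1 - 9x_2.
  leading term x_1^2: subtract (-4)·f_1 from -4x_1^2 + 51/4x_1x_2^2 - 8x_1x_2 - 4x_1 - 9x_2 → 51/4x_1x_2^2 + 36x_1x_2 - 36x_1 - 9x_2 - 36
  leading term x_1x_2^2: subtract (-51/4x_2)·f_2 from 51/4x_1x_2^2 + 36x_1x_2 - 36x_1 - 9x_2 - 36 → -15x_1x_2 - 36x_1 + 357/16x_2^3 - 60x_2 - 36
  leading term x_1x_2: subtract (15)·f_2 from -15x_1x_2 - 36x_1 + 357/16x_2^3 - 60x_2 - 36 → 24x_1 + 357/16x_2^3 - 105/4x_2^2 - 60x_2 + 24
  leading term x_1: no divisor's leading term divides it; move 24x_1 to the remainder.
  leading term x_2^3: no divisor's leading term divides it; move 357/16x_2^3 to the remainder.
  leading term x_2^2: no divisor's leading term divides it; move -105/4x_2^2 to the remainder.
  leading term x_2: no divisor's leading term divides it; move -60x_2 to the remainder.
  leading term 1: no divisor's leading term divides it; move 24 to the remainder.
  remainder 24x_1 + 357/16x_2^3 - 105/4x_2^2 - 60x_2 + 24 ≠ 0; add h_4 = 24x_1 + 357/16x_2^3 - 105/4x_2^2 - 60x_2 + 24 to the basis.

S(f_1,f_3): lcm = x_1^2x_2. S = -4x_1^2 + 16x_1x_2^2 - 33/5x_1x_2 - 4x_1 - 9x_2.
  leading term x_1^2: subtract (-4)·f_1 from -4x_1^2 + 16x_1x_2^2 - 33/5x_1x_2 - 4x_1 - 9x_2 → 16x_1x_2^2 + 187/5x_1x_2 - 36x_1 - 9x_2 - 36
  leading term x_1x_2^2: subtract (-16x_2)·f_2 from 16x_1x_2^2 + 187/5x_1x_2 - 36x_1 - 9x_2 - 36 → -133/5x_1x_2 - 36x_1 + 28x_2^3 - 73x_2 - 36
  leading term x_1x_2: subtract (133/5)·f_2 from -133/5x_1x_2 - 36x_1 + 28x_2^3 - 73x_2 - 36 → 352/5x_1 + 28x_2^3 - 931/20x_2^2 - 73x_2 + 352/5
  leading term x_1: subtract (44/15)·h_4 from 352/5x_1 + 28x_2^3 - 931/20x_2^2 - 73x_2 + 352/5 → -749/20x_2^3 + 609/20x_2^2 + 103x_2
  leading term x_2^3: no divisor's leading term divides it; move -749/20x_2^3 to the remainder.
  leading term x_2^2: no divisor's leading term divides it; move 609/20x_2^2 to the remainder.
  leading term x_2: no divisor's leading term divides it; move 103x_2 to the remainder.
  remainder -749/20x_2^3 + 609/20x_2^2 + 103x_2 ≠ 0; add h_5 = -749/20x_2^3 + 609/20x_2^2 + 103x_2 to the basis.

S(f_2,f_3): lcm = x_1x_2. S = 13/4x_2^2 + 7/5x_2.
  leading term x_2^2: no divisor's leading term divides it; move 13/4x_2^2 to the remainder.
  leading term x_2: no divisor's leading term divides it; move 7/5x_2 to the remainder.
  remainder 13/4x_2^2 + 7/5x_2 ≠ 0; add h_6 = 13/4x_2^2 + 7/5x_2 to the basis.

S(f_1,h_4): lcm = x_1^2. S = -119/128x_1x_2^3 + 35/32x_1x_2^2 + 27/2x_1x_2 - 9x_1 - 9.
  leading term x_1x_2^3: subtract (119/128x_2^2)·f_2 from -119/128x_1x_2^3 + 35/32x_1x_2^2 + 27/2x_1x_2 - 9x_1 - 9 → 77/16x_1x_2^2 + 27/2x_1x_2 - 9x_1 - 833/512x_2^4 + 119/32x_2^2 - 9
  leading term x_1x_2^2: subtract (-77/16x_2)·f_2 from 77/16x_1x_2^2 + 27/2x_1x_2 - 9x_1 - 833/512x_2^4 + 119/32x_2^2 - 9 → -23/4x_1x_2 - 9x_1 - 833/512x_2^4 + 539/64x_2^3 + 119/32x_2^2 - 77/4x_2 - 9
  leading term x_1x_2: subtract (23/4)·f_2 from -23/4x_1x_2 - 9x_1 - 833/512x_2^4 + 539/64x_2^3 + 119/32x_2^2 - 77/4x_2 - 9 → 14x_1 - 833/512x_2^4 + 539/64x_2^3 - 203/32x_2^2 - 77/4x_2 + 14
  leading term x_1: subtract (7/12)·h_4 from 14x_1 - 833/512x_2^4 + 539/64x_2^3 - 203/32x_2^2 - 77/4x_2 + 14 → -833/512x_2^4 - 147/32x_2^3 + 287/32x_2^2 + 63/4x_2
  leading term x_2^4: subtract (595/13696x_2)·h_5 from -833/512x_2^4 - 147/32x_2^3 + 287/32x_2^2 + 63/4x_2 → -324135/54784x_2^3 + 61551/13696x_2^2 + 63/4x_2
  leading term x_2^3: subtract (231525/1465472)·h_5 from -324135/54784x_2^3 + 61551/13696x_2^2 + 63/4x_2 → -1855917/5861888x_2^2 - 765891/1465472x_2
  leading term x_2^2: subtract (-1855917/19051136)·h_6 from -1855917/5861888x_2^2 - 765891/1465472x_2 → -4598937/11906960x_2
  leading term x_2: no divisor's leading term divides it; move -4598937/11906960x_2 to the remainder.
  remainder -4598937/11906960x_2 ≠ 0; add h_7 = -4598937/11906960x_2 to the basis.

The other S-polynomials (S(f_2,h_4), S(f_3,h_4), S(f_1,h_5), S(f_2,h_5), S(f_3,h_5), S(h_4,h_5), S(f_1,h_6), S(f_2,h_6), S(f_3,h_6), S(h_4,h_6), S(h_5,h_6), S(f_1,h_7), S(f_2,h_7), S(f_3,h_7), S(h_4,h_7), S(h_5,h_7), S(h_6,h_7)) all reduce to 0 modulo the current basis, so we have a Gröbner basis.
Inter-reduce: drop elements whose leading term is divisible by another's, tail-reduce, and make monic.
Reduced Gröbner basis: {x_1 + 1, x_2}.
Label its elements g_1 = x_1 + 1, g_2 = x_2.

Reduce p = -2x_1 + 1/5x_2 - 2 modulo G:
  leading term x_1: subtract (-2)·g_1 from -2x_1 + 1/5x_2 - 2 → 1/5x_2
  leading term x_2: subtract (1/5)·g_2 from 1/5x_2 → 0
  normal form = 0.
Since the normal form is 0, p ∈ I.

The remainder on division by a Gröbner basis is unique — it is the normal form.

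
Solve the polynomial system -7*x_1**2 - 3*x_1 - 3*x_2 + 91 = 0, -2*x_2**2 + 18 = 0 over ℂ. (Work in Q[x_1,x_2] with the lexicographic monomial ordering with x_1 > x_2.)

{(-4, -3), (25/7, -3), (-3/14 + sqrt(2305)/14, 3), (-sqrt(2305)/14 - 3/14, 3)}

Compute a lex Gröbner basis by Buchberger's algorithm.
f_1 = -7*x_1**2 - 3*x_1 - 3*x_2 + 91, LT = x_1**2.
f_2 = -2*x_2**2 + 18, LT = x_2**2.

The S-polynomials (S(f_1,f_2)) all reduce to 0 modulo the current basis, so we have a Gröbner basis.
Inter-reduce: drop elements whose leading term is divisible by another's, tail-reduce, and make monic.
Reduced Gröbner basis: {x_1**2 + 3/7*x_1 + 3/7*x_2 - 13, x_2**2 - 9}.

Elimination: the polynomial x_2**2 - 9 lies in the elimination ideal for x_2, so x_2 ∈ {-3, 3}. For each such x_2, the remaining basis elements (now univariate) give the rest of the solution.
  x_2 = -3: the earlier basis element becomes x_1**2 + 3/7*x_1 - 100/7 = 0, giving x_1 = -4, 25/7 — points (-4, -3), (25/7, -3).
  x_2 = 3: the earlier basis element becomes x_1**2 + 3/7*x_1 - 82/7 = 0, giving x_1 = -3/14 + sqrt(2305)/14, -sqrt(2305)/14 - 3/14 — points (-3/14 + sqrt(2305)/14, 3), (-sqrt(2305)/14 - 3/14, 3).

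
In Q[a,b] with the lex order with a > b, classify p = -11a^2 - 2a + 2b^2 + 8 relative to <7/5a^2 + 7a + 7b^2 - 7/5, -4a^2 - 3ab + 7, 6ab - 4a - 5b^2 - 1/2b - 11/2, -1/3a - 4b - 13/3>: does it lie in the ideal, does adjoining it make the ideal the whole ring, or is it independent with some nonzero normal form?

Adjoining -11a^2 - 2a + 2b^2 + 8 makes the ideal the whole ring: the system is inconsistent.

First compute the reduced Gröbner basis of I by Buchberger's algorithm.
f_1 = 7/5a^2 + 7a + 7b^2 - 7/5, LT = a^2.
f_2 = -4a^2 - 3ab + 7, LT = a^2.
f_3 = 6ab - 4a - 5b^2 - 1/2b - 11/2, LT = ab.
f_4 = -1/3a - 4b - 13/3, LT = a.

S(f_1,f_2): lcm = a^2. S = -3/4ab + 5a + 5b^2 + 3/4.
  reduce S modulo (f_1, f_2, f_3, f_4):
  remainder 35/8b^2 - 865/16b - 935/16 ≠ 0; add h_5 = 35/8b^2 - 865/16b - 935/16 to the basis.

S(f_1,f_3): lcm = a^2b. S = 2/3a^2 + 5/6ab^2 + 61/12ab + 11/12a + 5b^3 - b.
  reduce S modulo (f_1, f_2, f_3, f_4, h_5):
  remainder 5013931/5292b + 5013931/5292 ≠ 0; add h_6 = 5013931/5292b + 5013931/5292 to the basis.

The other S-polynomials (S(f_1,f_4), S(f_2,f_3), S(f_2,f_4), S(f_3,f_4), S(f_1,h_5), S(f_2,h_5), S(f_3,h_5), S(f_4,h_5), S(f_1,h_6), S(f_2,h_6), S(f_3,h_6), S(f_4,h_6), S(h_5,h_6)) all reduce to 0 modulo the current basis, so we have a Gröbner basis.
Inter-reduce: drop elements whose leading term is divisible by another's, tail-reduce, and make monic.
Reduced Gröbner basis: {a + 1, b + 1}.
Label its elements g_1 = a + 1, g_2 = b + 1.

Reduce p = -11a^2 - 2a + 2b^2 + 8 modulo G:
  leading term a^2: subtract (-11a)·g_1 from -11a^2 - 2a + 2b^2 + 8 → 9a + 2b^2 + 8
  leading term a: subtract (9)·g_1 from 9a + 2b^2 + 8 → 2b^2 - 1
  leading term b^2: subtract (2b)·g_2 from 2b^2 - 1 → -2b - 1
  leading term b: subtract (-2)·g_2 from -2b - 1 → 1
  leading term 1: no divisor's leading term divides it; move 1 to the remainder.
  normal form = 1.
The normal form is nonzero, so p ∉ I. Since p minus its normal form lies in I, I + (p) = I + (r) where r = 1; decide whether this ideal is the whole ring.
Here r = 1 is a nonzero constant, hence a unit: 1 ∈ I + (p), the Gröbner basis of I + (p) is {1}, and the enlarged system has no common solution — adjoining p is inconsistent.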